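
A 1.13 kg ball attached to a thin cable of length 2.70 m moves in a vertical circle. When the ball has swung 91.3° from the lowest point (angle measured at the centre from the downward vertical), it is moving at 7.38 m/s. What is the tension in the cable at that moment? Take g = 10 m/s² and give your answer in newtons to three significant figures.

Take the radial direction toward the centre of the circle as positive. The component of the weight along the string toward the centre is −mg cos φ (φ measured from the bottom), so Newton's second law along the string gives T − mg cos φ = m v²/r.
cos 91.3° = -0.02269, so T = m(v²/r + g cos φ) = 1.13 × ((7.38)²/2.70 + 10.0 × -0.02269) = 1.13 × (20.17 + (-0.2269)) = 1.13 × 19.95 = 22.54 N.

22.5 N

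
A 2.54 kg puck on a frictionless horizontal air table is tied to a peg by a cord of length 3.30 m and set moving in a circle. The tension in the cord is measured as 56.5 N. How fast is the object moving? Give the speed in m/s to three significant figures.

T = m v²/r ⇒ v = √(T r / m) = √(56.5 × 3.30 / 2.54) = √73.41 = 8.568 m/s.

8.57 m/s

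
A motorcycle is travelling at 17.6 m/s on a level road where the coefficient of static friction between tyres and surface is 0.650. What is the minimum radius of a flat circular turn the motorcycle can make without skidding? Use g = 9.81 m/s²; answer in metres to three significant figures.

48.6 m

At the limit, μ_s m g = m v²/r, so r_min = v²/(μ_s g) = (17.6)²/(0.650 × 9.81) = 309.8/6.377 = 48.58 m.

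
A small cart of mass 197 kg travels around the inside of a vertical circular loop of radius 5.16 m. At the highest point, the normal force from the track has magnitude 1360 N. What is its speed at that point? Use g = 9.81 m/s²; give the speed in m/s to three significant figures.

At the top, N + mg = mv²/r, so v = √(r(N/m + g)) = √(5.16 × (1360/197 + 9.81)) = √(5.16 × 16.71) = √86.24 = 9.287 m/s.

9.29 m/s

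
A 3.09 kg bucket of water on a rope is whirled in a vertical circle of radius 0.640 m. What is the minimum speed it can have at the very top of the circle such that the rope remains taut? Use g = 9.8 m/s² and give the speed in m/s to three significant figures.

2.50 m/s

At the top, both weight mg and T point toward the centre: T + mg = mv²/r.
At minimum speed T → 0, so mg = mv_min²/r ⇒ v_min = √(g r) = √(9.8 × 0.640) = 2.504 m/s.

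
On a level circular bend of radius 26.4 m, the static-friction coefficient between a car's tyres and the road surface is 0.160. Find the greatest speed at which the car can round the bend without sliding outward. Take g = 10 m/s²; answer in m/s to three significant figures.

6.50 m/s

On a flat curve, static friction is the only horizontal force, so it must supply the full centripetal force: μ_s m g = m v²/r.
Mass cancels: v_max = √(μ_s g r) = √(0.160 × 10.0 × 26.4) = √42.24 = 6.499 m/s.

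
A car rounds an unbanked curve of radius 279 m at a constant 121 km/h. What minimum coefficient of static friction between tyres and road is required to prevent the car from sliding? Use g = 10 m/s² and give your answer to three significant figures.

v = 121/3.6 = 33.61 m/s.
Friction provides the centripetal force: μ_s m g = m v²/r, so μ_s = v²/(g r) = (33.61)²/(10.0 × 279) = 1130/2790 = 0.4049.

0.405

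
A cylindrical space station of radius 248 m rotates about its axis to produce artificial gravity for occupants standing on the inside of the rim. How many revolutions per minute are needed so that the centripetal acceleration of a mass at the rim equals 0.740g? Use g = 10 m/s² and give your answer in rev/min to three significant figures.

1.65 rev/min

Require ω²r = 0.740g, so ω = √(0.740 × 10.0/248) = 0.1727 rad/s.
In rev/min: ω × 60/(2π) = 0.1727 × 60/(2π) = 1.650 rev/min.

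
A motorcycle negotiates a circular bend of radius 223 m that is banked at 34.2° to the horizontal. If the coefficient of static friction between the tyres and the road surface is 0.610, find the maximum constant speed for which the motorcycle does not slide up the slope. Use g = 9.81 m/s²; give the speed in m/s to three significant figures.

At the maximum speed, friction acts down the slope at its limiting value f = μN. Radially (horizontal, toward centre): N sinθ + μN cosθ = mv²/r. Vertically: N cosθ − μN sinθ = mg.
Dividing: v² = r g (sinθ + μcosθ)/(cosθ − μsinθ).
sinθ + μcosθ = 0.5621 + 0.610×0.8271 = 1.067; cosθ − μsinθ = 0.8271 − 0.610×0.5621 = 0.4842.
v² = 223 × 9.81 × 1.067/0.4842 = 4819 m²/s², so v = 69.42 m/s.

69.4 m/s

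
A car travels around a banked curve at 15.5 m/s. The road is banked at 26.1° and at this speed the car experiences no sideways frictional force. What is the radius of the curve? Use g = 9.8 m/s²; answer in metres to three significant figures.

Frictionless banking: tanθ = v²/(rg), so r = v²/(g tanθ).
r = (15.5)²/(9.8 × tan 26.1°) = 240.2/(9.8 × 0.4899) = 240.2/4.801 = 50.04 m.

50.0 m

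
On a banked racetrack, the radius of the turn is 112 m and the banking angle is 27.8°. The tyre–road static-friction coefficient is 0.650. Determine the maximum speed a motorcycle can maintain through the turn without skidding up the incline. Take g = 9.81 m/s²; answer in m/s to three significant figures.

At the maximum speed, friction acts down the slope at its limiting value f = μN. Radially (horizontal, toward centre): N sinθ + μN cosθ = mv²/r. Vertically: N cosθ − μN sinθ = mg.
Dividing: v² = r g (sinθ + μcosθ)/(cosθ − μsinθ).
sinθ + μcosθ = 0.4664 + 0.650×0.8846 = 1.041; cosθ − μsinθ = 0.8846 − 0.650×0.4664 = 0.5814.
v² = 112 × 9.81 × 1.041/0.5814 = 1968 m²/s², so v = 44.36 m/s.

44.4 m/s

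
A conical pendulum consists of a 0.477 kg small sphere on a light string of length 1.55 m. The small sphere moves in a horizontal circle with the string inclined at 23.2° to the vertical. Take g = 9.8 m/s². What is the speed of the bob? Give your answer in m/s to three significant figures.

1.60 m/s

The radius of the circle is r = L sinθ = 1.55 × sin 23.2° = 0.6106 m.
Horizontally T sinθ = mv²/r and vertically T cosθ = mg, so tanθ = v²/(rg).
v = √(r g tanθ) = √(0.6106 × 9.8 × 0.4286) = √2.565 = 1.601 m/s.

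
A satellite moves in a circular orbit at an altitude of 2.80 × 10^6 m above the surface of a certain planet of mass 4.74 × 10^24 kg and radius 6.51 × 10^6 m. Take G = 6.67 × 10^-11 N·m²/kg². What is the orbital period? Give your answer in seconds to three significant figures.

10000 s

r = R + h = 6.51 × 10^6 + 2.80 × 10^6 = 9.310 × 10^6 m. Gravity provides the centripetal force: G M m / r² = m v² / r ⇒ v = √(GM/r) = 5827 m/s.
T = 2πr/v = 2π × 9.310 × 10^6 / 5827 = 10040 s.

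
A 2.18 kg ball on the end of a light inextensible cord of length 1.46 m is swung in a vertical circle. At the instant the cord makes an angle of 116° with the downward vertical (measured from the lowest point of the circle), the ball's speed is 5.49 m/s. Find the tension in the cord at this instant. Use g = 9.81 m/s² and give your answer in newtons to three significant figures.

Take the radial direction toward the centre of the circle as positive. The component of the weight along the string toward the centre is −mg cos φ (φ measured from the bottom), so Newton's second law along the string gives T − mg cos φ = m v²/r.
cos 116° = -0.4384, so T = m(v²/r + g cos φ) = 2.18 × ((5.49)²/1.46 + 9.81 × -0.4384) = 2.18 × (20.64 + (-4.300)) = 2.18 × 16.34 = 35.63 N.

35.6 N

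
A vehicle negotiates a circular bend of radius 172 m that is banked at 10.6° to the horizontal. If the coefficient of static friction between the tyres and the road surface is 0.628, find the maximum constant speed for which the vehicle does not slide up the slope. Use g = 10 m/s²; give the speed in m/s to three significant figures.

39.9 m/s

At the maximum speed, friction acts down the slope at its limiting value f = μN. Radially (horizontal, toward centre): N sinθ + μN cosθ = mv²/r. Vertically: N cosθ − μN sinθ = mg.
Dividing: v² = r g (sinθ + μcosθ)/(cosθ − μsinθ).
sinθ + μcosθ = 0.1840 + 0.628×0.9829 = 0.8012; cosθ − μsinθ = 0.9829 − 0.628×0.1840 = 0.8674.
v² = 172 × 10.0 × 0.8012/0.8674 = 1589 m²/s², so v = 39.86 m/s.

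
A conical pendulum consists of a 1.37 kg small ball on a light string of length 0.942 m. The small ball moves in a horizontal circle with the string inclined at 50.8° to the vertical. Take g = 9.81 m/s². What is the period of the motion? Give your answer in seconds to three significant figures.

1.55 s

r = L sinθ = 0.7300 m. From T sinθ = mω²r and T cosθ = mg: tanθ = ω²r/g, so ω² = g tanθ / r = g/(L cosθ).
ω = √(g/(L cosθ)) = √(9.81/(0.942 × 0.6320)) = √16.48 = 4.059 rad/s.
Period = 2π/ω = 1.548 s.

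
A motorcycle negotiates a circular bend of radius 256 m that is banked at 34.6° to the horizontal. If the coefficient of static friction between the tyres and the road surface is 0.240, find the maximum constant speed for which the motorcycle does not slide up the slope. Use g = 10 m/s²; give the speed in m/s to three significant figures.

53.4 m/s

At the maximum speed, friction acts down the slope at its limiting value f = μN. Radially (horizontal, toward centre): N sinθ + μN cosθ = mv²/r. Vertically: N cosθ − μN sinθ = mg.
Dividing: v² = r g (sinθ + μcosθ)/(cosθ − μsinθ).
sinθ + μcosθ = 0.5678 + 0.240×0.8231 = 0.7654; cosθ − μsinθ = 0.8231 − 0.240×0.5678 = 0.6869.
v² = 256 × 10.0 × 0.7654/0.6869 = 2853 m²/s², so v = 53.41 m/s.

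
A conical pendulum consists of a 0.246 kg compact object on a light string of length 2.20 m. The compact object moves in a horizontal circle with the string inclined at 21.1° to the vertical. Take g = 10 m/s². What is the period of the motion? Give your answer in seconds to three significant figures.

2.85 s

r = L sinθ = 0.7920 m. From T sinθ = mω²r and T cosθ = mg: tanθ = ω²r/g, so ω² = g tanθ / r = g/(L cosθ).
ω = √(g/(L cosθ)) = √(10.0/(2.20 × 0.9330)) = √4.872 = 2.207 rad/s.
Period = 2π/ω = 2.847 s.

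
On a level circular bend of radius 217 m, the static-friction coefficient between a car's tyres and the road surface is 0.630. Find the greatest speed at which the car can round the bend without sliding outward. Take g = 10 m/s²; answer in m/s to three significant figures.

The only inward force on a level bend is static friction, so at the limit f_s = μ_s N = μ_s m g = m v²/r.
Mass cancels: v_max = √(μ_s g r) = √(0.630 × 10.0 × 217) = √1367 = 36.97 m/s.

37.0 m/s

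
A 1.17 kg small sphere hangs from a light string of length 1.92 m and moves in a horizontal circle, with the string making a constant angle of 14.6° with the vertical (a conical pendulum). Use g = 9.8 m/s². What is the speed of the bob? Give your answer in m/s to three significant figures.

The radius of the circle is r = L sinθ = 1.92 × sin 14.6° = 0.4840 m.
Horizontally T sinθ = mv²/r and vertically T cosθ = mg, so tanθ = v²/(rg).
v = √(r g tanθ) = √(0.4840 × 9.8 × 0.2605) = √1.235 = 1.112 m/s.

1.11 m/s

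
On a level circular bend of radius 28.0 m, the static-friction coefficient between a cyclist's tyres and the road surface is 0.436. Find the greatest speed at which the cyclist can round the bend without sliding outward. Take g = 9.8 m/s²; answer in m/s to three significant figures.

On a flat curve, static friction is the only horizontal force, so it must supply the full centripetal force: μ_s m g = m v²/r.
Mass cancels: v_max = √(μ_s g r) = √(0.436 × 9.8 × 28.0) = √119.6 = 10.94 m/s.

10.9 m/s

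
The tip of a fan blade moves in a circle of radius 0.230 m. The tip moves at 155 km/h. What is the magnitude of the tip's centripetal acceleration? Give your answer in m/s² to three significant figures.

8060 m/s²

v = 155 km/h = 155/3.6 = 43.06 m/s.
a_c = v²/r = (43.06)²/0.230 = 1854/0.230 = 8060 m/s².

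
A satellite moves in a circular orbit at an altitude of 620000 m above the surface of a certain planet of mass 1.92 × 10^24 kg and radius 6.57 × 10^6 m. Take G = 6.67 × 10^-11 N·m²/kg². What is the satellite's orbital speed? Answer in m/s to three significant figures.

4220 m/s

Orbital radius r = R + h = 6.57 × 10^6 + 620000 = 7.190 × 10^6 m.
Gravity supplies the centripetal force: G M m / r² = m v² / r, so v = √(GM/r).
v = √(6.67 × 10^-11 × 1.92 × 10^24 / 7.190 × 10^6) = √(1.781 × 10^7) = 4220 m/s.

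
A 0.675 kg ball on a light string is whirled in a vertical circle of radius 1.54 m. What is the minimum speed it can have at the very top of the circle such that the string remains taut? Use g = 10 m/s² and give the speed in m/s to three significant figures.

3.92 m/s

At the highest point the centre is directly below, so both the weight and T act inward: T + mg = mv²/r.
At minimum speed T → 0, so mg = mv_min²/r ⇒ v_min = √(g r) = √(10.0 × 1.54) = 3.924 m/s.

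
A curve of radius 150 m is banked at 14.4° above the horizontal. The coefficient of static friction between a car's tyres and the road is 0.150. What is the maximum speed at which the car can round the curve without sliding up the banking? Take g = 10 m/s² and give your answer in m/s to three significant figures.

25.2 m/s

At the maximum speed, friction acts down the slope at its limiting value f = μN. Radially (horizontal, toward centre): N sinθ + μN cosθ = mv²/r. Vertically: N cosθ − μN sinθ = mg.
Dividing: v² = r g (sinθ + μcosθ)/(cosθ − μsinθ).
sinθ + μcosθ = 0.2487 + 0.150×0.9686 = 0.3940; cosθ − μsinθ = 0.9686 − 0.150×0.2487 = 0.9313.
v² = 150 × 10.0 × 0.3940/0.9313 = 634.6 m²/s², so v = 25.19 m/s.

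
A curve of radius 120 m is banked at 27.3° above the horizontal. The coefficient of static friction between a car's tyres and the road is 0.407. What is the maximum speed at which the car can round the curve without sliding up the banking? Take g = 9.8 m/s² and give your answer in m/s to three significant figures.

37.1 m/s

At the maximum speed, friction acts down the slope at its limiting value f = μN. Radially (horizontal, toward centre): N sinθ + μN cosθ = mv²/r. Vertically: N cosθ − μN sinθ = mg.
Dividing: v² = r g (sinθ + μcosθ)/(cosθ − μsinθ).
sinθ + μcosθ = 0.4586 + 0.407×0.8886 = 0.8203; cosθ − μsinθ = 0.8886 − 0.407×0.4586 = 0.7019.
v² = 120 × 9.8 × 0.8203/0.7019 = 1374 m²/s², so v = 37.07 m/s.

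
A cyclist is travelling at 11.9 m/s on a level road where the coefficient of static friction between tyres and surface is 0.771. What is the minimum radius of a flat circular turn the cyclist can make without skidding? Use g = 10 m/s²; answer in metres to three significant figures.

18.4 m

At the limit, μ_s m g = m v²/r, so r_min = v²/(μ_s g) = (11.9)²/(0.771 × 10.0) = 141.6/7.710 = 18.37 m.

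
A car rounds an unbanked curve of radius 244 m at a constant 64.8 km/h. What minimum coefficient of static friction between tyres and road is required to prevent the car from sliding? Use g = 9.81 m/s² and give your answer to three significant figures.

v = 64.8/3.6 = 18.00 m/s.
Friction provides the centripetal force: μ_s m g = m v²/r, so μ_s = v²/(g r) = (18.00)²/(9.81 × 244) = 324.0/2394 = 0.1354.

0.135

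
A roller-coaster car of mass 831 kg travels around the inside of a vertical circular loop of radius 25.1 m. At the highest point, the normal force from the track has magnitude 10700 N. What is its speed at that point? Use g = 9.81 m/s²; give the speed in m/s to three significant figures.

At the top, N + mg = mv²/r, so v = √(r(N/m + g)) = √(25.1 × (10700/831 + 9.81)) = √(25.1 × 22.69) = √569.4 = 23.86 m/s.

23.9 m/s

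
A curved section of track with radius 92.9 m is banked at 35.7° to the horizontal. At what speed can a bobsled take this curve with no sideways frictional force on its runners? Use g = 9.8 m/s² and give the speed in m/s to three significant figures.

On a frictionless banked curve, N sinθ = mv²/r and N cosθ = mg, so tanθ = v²/(rg).
v = √(r g tanθ) = √(92.9 × 9.8 × tan 35.7°) = √(92.9 × 9.8 × 0.7186) = √654.2 = 25.58 m/s.

25.6 m/s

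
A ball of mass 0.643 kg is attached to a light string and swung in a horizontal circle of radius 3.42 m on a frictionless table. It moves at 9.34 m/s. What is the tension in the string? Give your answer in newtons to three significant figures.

16.4 N

The tension is the only horizontal force, so it supplies the full centripetal force: T = m v²/r = 0.643 × (9.340)²/3.42 = 0.643 × 87.24/3.42 = 16.40 N.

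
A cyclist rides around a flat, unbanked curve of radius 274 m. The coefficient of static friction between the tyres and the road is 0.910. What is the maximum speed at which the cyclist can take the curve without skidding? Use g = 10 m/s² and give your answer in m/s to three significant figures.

Friction provides the centripetal force on a flat curve. At maximum speed it is at its limiting value: μ_s m g = m v²/r.
Mass cancels: v_max = √(μ_s g r) = √(0.910 × 10.0 × 274) = √2493 = 49.93 m/s.

49.9 m/s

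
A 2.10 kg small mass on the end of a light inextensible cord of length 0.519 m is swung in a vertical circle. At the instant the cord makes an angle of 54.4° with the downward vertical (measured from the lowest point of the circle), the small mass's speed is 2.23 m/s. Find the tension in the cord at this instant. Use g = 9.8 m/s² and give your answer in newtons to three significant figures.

32.1 N

Take the radial direction toward the centre of the circle as positive. The component of the weight along the string toward the centre is −mg cos φ (φ measured from the bottom), so Newton's second law along the string gives T − mg cos φ = m v²/r.
cos 54.4° = 0.5821, so T = m(v²/r + g cos φ) = 2.10 × ((2.23)²/0.519 + 9.8 × 0.5821) = 2.10 × (9.582 + (5.705)) = 2.10 × 15.29 = 32.10 N.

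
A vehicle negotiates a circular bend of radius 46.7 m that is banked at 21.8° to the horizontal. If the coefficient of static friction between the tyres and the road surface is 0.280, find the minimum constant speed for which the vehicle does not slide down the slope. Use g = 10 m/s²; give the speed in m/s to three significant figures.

At the minimum speed, friction acts up the slope at its limiting value f = μN. Radially (horizontal, toward centre): N sinθ − μN cosθ = mv²/r. Vertically: N cosθ + μN sinθ = mg.
Dividing: v² = r g (sinθ − μcosθ)/(cosθ + μsinθ).
sinθ − μcosθ = 0.3714 − 0.280×0.9285 = 0.1114; cosθ + μsinθ = 0.9285 + 0.280×0.3714 = 1.032.
v² = 46.7 × 10.0 × 0.1114/1.032 = 50.38 m²/s², so v = 7.098 m/s.

7.10 m/s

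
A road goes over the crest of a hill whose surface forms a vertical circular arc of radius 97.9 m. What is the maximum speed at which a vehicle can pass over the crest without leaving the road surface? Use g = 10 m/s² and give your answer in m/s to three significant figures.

At the crest the centre of the circle is below the vehicle, so the net downward (centripetal) force is mg − N = mv²/r.
The vehicle leaves the road when N → 0, giving v_max = √(g r) = √(10.0 × 97.9) = 31.29 m/s.

31.3 m/s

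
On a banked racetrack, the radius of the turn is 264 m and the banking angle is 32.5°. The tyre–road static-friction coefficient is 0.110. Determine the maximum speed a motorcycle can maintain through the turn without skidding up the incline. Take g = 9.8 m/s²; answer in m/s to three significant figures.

45.6 m/s

At the maximum speed, friction acts down the slope at its limiting value f = μN. Radially (horizontal, toward centre): N sinθ + μN cosθ = mv²/r. Vertically: N cosθ − μN sinθ = mg.
Dividing: v² = r g (sinθ + μcosθ)/(cosθ − μsinθ).
sinθ + μcosθ = 0.5373 + 0.110×0.8434 = 0.6301; cosθ − μsinθ = 0.8434 − 0.110×0.5373 = 0.7843.
v² = 264 × 9.8 × 0.6301/0.7843 = 2078 m²/s², so v = 45.59 m/s.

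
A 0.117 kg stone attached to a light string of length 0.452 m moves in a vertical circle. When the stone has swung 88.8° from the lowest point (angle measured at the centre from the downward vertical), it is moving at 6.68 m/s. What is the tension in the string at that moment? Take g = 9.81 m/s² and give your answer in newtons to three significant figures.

11.6 N

Take the radial direction toward the centre of the circle as positive. The component of the weight along the string toward the centre is −mg cos φ (φ measured from the bottom), so Newton's second law along the string gives T − mg cos φ = m v²/r.
cos 88.8° = 0.02094, so T = m(v²/r + g cos φ) = 0.117 × ((6.68)²/0.452 + 9.81 × 0.02094) = 0.117 × (98.72 + (0.2054)) = 0.117 × 98.93 = 11.57 N.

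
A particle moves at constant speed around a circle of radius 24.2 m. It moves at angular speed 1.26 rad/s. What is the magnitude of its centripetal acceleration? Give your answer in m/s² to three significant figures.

38.4 m/s²

v = ωr = 1.26 × 24.2 = 30.49 m/s.
a_c = v²/r = (30.49)²/24.2 = 929.8/24.2 = 38.42 m/s².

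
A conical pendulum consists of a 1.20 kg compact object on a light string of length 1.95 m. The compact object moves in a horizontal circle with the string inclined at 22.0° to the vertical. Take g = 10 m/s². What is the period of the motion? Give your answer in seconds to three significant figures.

2.67 s

r = L sinθ = 0.7305 m. From T sinθ = mω²r and T cosθ = mg: tanθ = ω²r/g, so ω² = g tanθ / r = g/(L cosθ).
ω = √(g/(L cosθ)) = √(10.0/(1.95 × 0.9272)) = √5.531 = 2.352 rad/s.
Period = 2π/ω = 2.672 s.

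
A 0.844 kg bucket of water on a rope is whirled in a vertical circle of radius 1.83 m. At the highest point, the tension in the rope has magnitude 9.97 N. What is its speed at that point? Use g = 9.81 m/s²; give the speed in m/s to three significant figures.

6.29 m/s

At the top, T + mg = mv²/r, so v = √(r(T/m + g)) = √(1.83 × (9.97/0.844 + 9.81)) = √(1.83 × 21.62) = √39.57 = 6.290 m/s.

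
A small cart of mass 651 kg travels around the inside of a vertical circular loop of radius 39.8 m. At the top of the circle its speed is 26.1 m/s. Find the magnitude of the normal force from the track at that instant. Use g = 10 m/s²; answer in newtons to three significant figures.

4630 N

At the top, both N and the weight mg point inward (toward the centre), so N + mg = mv²/r.
N = m(v²/r − g) = 651 × ((26.1)²/39.8 − 10.0) = 651 × (17.12 − 10.0) = 651 × 7.116 = 4632 N.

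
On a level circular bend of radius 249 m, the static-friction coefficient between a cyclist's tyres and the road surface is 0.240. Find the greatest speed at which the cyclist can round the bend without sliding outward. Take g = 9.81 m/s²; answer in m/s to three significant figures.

24.2 m/s

Friction provides the centripetal force on a flat curve. At maximum speed it is at its limiting value: μ_s m g = m v²/r.
Mass cancels: v_max = √(μ_s g r) = √(0.240 × 9.81 × 249) = √586.2 = 24.21 m/s.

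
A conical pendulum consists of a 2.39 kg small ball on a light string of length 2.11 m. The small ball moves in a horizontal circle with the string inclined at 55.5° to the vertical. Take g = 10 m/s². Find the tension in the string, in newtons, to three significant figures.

Vertically the bob has no acceleration, so T cosθ = mg.
T = mg/cosθ = 2.39 × 10.0 / cos 55.5° = 23.90/0.5664 = 42.20 N.

42.2 N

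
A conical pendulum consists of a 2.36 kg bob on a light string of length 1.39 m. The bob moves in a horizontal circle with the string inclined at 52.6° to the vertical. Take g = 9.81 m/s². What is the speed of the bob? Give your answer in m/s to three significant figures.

The radius of the circle is r = L sinθ = 1.39 × sin 52.6° = 1.104 m.
Horizontally T sinθ = mv²/r and vertically T cosθ = mg, so tanθ = v²/(rg).
v = √(r g tanθ) = √(1.104 × 9.81 × 1.308) = √14.17 = 3.764 m/s.

3.76 m/s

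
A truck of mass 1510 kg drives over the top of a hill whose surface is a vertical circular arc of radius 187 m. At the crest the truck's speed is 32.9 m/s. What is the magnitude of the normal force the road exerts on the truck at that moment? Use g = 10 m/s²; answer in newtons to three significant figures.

At the crest the centripetal acceleration points downward (toward the centre of the arc), so mg − N = mv²/r.
N = m(g − v²/r) = 1510 × (10.0 − (32.9)²/187) = 1510 × (10.0 − 5.788) = 1510 × 4.212 = 6360 N.

6360 N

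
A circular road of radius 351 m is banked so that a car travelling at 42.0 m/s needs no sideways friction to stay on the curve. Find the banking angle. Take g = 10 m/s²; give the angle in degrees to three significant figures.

For a frictionless banked turn: horizontally N sinθ = mv²/r and vertically N cosθ = mg.
Dividing: tanθ = v²/(r g) = (42.0)²/(351 × 10.0) = 1764/3510 = 0.5026.
θ = arctan(0.5026) = 26.68°.

26.7°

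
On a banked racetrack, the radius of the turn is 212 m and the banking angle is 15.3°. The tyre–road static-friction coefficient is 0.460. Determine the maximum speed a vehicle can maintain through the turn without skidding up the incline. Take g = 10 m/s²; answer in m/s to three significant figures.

At the maximum speed, friction acts down the slope at its limiting value f = μN. Radially (horizontal, toward centre): N sinθ + μN cosθ = mv²/r. Vertically: N cosθ − μN sinθ = mg.
Dividing: v² = r g (sinθ + μcosθ)/(cosθ − μsinθ).
sinθ + μcosθ = 0.2639 + 0.460×0.9646 = 0.7076; cosθ − μsinθ = 0.9646 − 0.460×0.2639 = 0.8432.
v² = 212 × 10.0 × 0.7076/0.8432 = 1779 m²/s², so v = 42.18 m/s.

42.2 m/s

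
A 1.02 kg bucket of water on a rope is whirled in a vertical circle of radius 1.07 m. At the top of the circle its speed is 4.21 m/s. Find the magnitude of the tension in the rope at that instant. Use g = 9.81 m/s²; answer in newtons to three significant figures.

6.89 N

At the top, both T and the weight mg point inward (toward the centre), so T + mg = mv²/r.
T = m(v²/r − g) = 1.02 × ((4.21)²/1.07 − 9.81) = 1.02 × (16.56 − 9.81) = 1.02 × 6.755 = 6.890 N.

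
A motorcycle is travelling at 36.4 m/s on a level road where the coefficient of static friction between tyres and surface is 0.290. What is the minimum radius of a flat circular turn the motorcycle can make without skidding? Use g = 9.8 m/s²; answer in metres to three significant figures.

466 m

At the limit, μ_s m g = m v²/r, so r_min = v²/(μ_s g) = (36.4)²/(0.290 × 9.8) = 1325/2.842 = 466.2 m.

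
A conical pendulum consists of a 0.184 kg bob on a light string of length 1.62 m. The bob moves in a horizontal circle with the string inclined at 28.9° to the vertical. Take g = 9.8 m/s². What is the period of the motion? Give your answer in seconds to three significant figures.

2.39 s

r = L sinθ = 0.7829 m. From T sinθ = mω²r and T cosθ = mg: tanθ = ω²r/g, so ω² = g tanθ / r = g/(L cosθ).
ω = √(g/(L cosθ)) = √(9.8/(1.62 × 0.8755)) = √6.910 = 2.629 rad/s.
Period = 2π/ω = 2.390 s.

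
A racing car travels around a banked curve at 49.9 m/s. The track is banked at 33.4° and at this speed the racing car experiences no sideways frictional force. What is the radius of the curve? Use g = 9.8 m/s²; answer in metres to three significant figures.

385 m

Frictionless banking: tanθ = v²/(rg), so r = v²/(g tanθ).
r = (49.9)²/(9.8 × tan 33.4°) = 2490/(9.8 × 0.6594) = 2490/6.462 = 385.3 m.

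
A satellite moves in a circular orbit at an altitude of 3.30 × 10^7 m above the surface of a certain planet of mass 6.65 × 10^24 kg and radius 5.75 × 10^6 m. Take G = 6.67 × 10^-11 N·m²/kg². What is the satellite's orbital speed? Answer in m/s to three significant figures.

3380 m/s

Orbital radius r = R + h = 5.75 × 10^6 + 3.30 × 10^7 = 3.875 × 10^7 m.
Gravity supplies the centripetal force: G M m / r² = m v² / r, so v = √(GM/r).
v = √(6.67 × 10^-11 × 6.65 × 10^24 / 3.875 × 10^7) = √(1.145 × 10^7) = 3383 m/s.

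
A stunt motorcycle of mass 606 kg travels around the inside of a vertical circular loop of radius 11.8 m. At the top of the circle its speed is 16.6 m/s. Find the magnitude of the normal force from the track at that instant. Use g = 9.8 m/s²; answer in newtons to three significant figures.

At the top, both N and the weight mg point inward (toward the centre), so N + mg = mv²/r.
N = m(v²/r − g) = 606 × ((16.6)²/11.8 − 9.8) = 606 × (23.35 − 9.8) = 606 × 13.55 = 8213 N.

8210 N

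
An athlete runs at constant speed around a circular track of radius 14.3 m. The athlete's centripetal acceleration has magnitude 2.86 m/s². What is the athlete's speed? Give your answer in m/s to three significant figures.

a_c = v²/r ⇒ v = √(a_c · r) = √(2.86 × 14.3) = √40.90 = 6.395 m/s.

6.40 m/s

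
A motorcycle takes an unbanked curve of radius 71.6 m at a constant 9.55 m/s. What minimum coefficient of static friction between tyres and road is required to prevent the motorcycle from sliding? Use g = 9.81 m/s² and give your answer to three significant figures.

0.130

Friction provides the centripetal force: μ_s m g = m v²/r, so μ_s = v²/(g r) = (9.550)²/(9.81 × 71.6) = 91.20/702.4 = 0.1298.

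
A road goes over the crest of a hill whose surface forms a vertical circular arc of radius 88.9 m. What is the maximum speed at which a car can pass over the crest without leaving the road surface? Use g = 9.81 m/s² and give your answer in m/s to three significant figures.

29.5 m/s

At the crest the centre of the circle is below the car, so the net downward (centripetal) force is mg − N = mv²/r.
The car leaves the road when N → 0, giving v_max = √(g r) = √(9.81 × 88.9) = 29.53 m/s.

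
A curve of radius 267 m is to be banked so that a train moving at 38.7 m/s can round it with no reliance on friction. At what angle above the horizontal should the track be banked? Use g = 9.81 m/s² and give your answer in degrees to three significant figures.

With no friction, the horizontal component of the normal force provides the centripetal force: N sinθ = mv²/r, while N cosθ = mg vertically.
Dividing: tanθ = v²/(r g) = (38.7)²/(267 × 9.81) = 1498/2619 = 0.5718.
θ = arctan(0.5718) = 29.76°.

29.8°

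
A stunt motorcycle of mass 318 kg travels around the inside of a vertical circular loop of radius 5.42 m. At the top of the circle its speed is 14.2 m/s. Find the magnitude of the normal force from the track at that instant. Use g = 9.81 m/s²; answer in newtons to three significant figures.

At the top, both N and the weight mg point inward (toward the centre), so N + mg = mv²/r.
N = m(v²/r − g) = 318 × ((14.2)²/5.42 − 9.81) = 318 × (37.20 − 9.81) = 318 × 27.39 = 8711 N.

8710 N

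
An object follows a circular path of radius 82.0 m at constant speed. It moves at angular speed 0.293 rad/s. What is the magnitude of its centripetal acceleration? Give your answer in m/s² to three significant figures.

7.04 m/s²

v = ωr = 0.293 × 82.0 = 24.03 m/s.
a_c = v²/r = (24.03)²/82.0 = 577.2/82.0 = 7.040 m/s².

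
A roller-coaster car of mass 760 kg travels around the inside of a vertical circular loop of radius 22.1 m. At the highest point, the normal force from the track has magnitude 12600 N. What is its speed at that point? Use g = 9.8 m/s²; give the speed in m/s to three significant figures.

At the top, N + mg = mv²/r, so v = √(r(N/m + g)) = √(22.1 × (12600/760 + 9.8)) = √(22.1 × 26.38) = √583.0 = 24.14 m/s.

24.1 m/s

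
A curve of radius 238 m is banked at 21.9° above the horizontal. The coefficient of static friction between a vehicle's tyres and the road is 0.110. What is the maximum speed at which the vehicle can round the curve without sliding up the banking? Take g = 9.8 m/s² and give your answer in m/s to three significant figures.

35.3 m/s

At the maximum speed, friction acts down the slope at its limiting value f = μN. Radially (horizontal, toward centre): N sinθ + μN cosθ = mv²/r. Vertically: N cosθ − μN sinθ = mg.
Dividing: v² = r g (sinθ + μcosθ)/(cosθ − μsinθ).
sinθ + μcosθ = 0.3730 + 0.110×0.9278 = 0.4750; cosθ − μsinθ = 0.9278 − 0.110×0.3730 = 0.8868.
v² = 238 × 9.8 × 0.4750/0.8868 = 1249 m²/s², so v = 35.35 m/s.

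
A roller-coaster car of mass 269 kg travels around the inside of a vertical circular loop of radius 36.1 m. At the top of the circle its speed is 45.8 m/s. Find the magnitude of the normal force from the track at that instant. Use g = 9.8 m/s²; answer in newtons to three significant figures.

At the top, both N and the weight mg point inward (toward the centre), so N + mg = mv²/r.
N = m(v²/r − g) = 269 × ((45.8)²/36.1 − 9.8) = 269 × (58.11 − 9.8) = 269 × 48.31 = 12990 N.

13000 N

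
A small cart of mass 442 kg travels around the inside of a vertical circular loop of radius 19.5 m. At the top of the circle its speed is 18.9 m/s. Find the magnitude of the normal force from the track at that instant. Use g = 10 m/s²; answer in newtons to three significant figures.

3680 N

At the top, both N and the weight mg point inward (toward the centre), so N + mg = mv²/r.
N = m(v²/r − g) = 442 × ((18.9)²/19.5 − 10.0) = 442 × (18.32 − 10.0) = 442 × 8.318 = 3677 N.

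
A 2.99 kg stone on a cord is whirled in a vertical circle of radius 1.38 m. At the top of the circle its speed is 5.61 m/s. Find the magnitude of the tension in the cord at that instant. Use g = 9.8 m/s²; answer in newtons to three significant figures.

At the top, both T and the weight mg point inward (toward the centre), so T + mg = mv²/r.
T = m(v²/r − g) = 2.99 × ((5.61)²/1.38 − 9.8) = 2.99 × (22.81 − 9.8) = 2.99 × 13.01 = 38.89 N.

38.9 N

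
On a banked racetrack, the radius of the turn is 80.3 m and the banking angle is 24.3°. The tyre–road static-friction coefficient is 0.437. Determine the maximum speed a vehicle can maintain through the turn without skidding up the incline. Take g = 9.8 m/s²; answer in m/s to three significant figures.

29.5 m/s

At the maximum speed, friction acts down the slope at its limiting value f = μN. Radially (horizontal, toward centre): N sinθ + μN cosθ = mv²/r. Vertically: N cosθ − μN sinθ = mg.
Dividing: v² = r g (sinθ + μcosθ)/(cosθ − μsinθ).
sinθ + μcosθ = 0.4115 + 0.437×0.9114 = 0.8098; cosθ − μsinθ = 0.9114 − 0.437×0.4115 = 0.7316.
v² = 80.3 × 9.8 × 0.8098/0.7316 = 871.1 m²/s², so v = 29.51 m/s.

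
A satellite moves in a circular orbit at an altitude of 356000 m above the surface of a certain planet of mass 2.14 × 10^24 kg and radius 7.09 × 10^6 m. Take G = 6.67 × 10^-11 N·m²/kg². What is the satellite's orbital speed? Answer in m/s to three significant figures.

Orbital radius r = R + h = 7.09 × 10^6 + 356000 = 7.446 × 10^6 m.
Gravity supplies the centripetal force: G M m / r² = m v² / r, so v = √(GM/r).
v = √(6.67 × 10^-11 × 2.14 × 10^24 / 7.446 × 10^6) = √(1.917 × 10^7) = 4378 m/s.

4380 m/s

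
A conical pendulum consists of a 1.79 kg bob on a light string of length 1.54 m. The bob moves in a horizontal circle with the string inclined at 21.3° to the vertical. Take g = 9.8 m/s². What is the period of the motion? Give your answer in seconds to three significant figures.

2.40 s

r = L sinθ = 0.5594 m. From T sinθ = mω²r and T cosθ = mg: tanθ = ω²r/g, so ω² = g tanθ / r = g/(L cosθ).
ω = √(g/(L cosθ)) = √(9.8/(1.54 × 0.9317)) = √6.830 = 2.613 rad/s.
Period = 2π/ω = 2.404 s.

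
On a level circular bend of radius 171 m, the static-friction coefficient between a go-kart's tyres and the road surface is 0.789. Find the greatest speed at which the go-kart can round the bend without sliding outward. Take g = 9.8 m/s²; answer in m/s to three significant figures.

The only inward force on a level bend is static friction, so at the limit f_s = μ_s N = μ_s m g = m v²/r.
Mass cancels: v_max = √(μ_s g r) = √(0.789 × 9.8 × 171) = √1322 = 36.36 m/s.

36.4 m/s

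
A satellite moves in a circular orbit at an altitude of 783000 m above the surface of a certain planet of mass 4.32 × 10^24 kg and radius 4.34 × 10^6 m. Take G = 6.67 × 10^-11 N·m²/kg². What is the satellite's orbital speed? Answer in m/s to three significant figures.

Orbital radius r = R + h = 4.34 × 10^6 + 783000 = 5.123 × 10^6 m.
Gravity supplies the centripetal force: G M m / r² = m v² / r, so v = √(GM/r).
v = √(6.67 × 10^-11 × 4.32 × 10^24 / 5.123 × 10^6) = √(5.625 × 10^7) = 7500 m/s.

7500 m/s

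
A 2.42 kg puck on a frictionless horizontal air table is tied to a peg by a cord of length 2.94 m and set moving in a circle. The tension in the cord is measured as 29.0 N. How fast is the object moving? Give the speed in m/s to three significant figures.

T = m v²/r ⇒ v = √(T r / m) = √(29.0 × 2.94 / 2.42) = √35.23 = 5.936 m/s.

5.94 m/s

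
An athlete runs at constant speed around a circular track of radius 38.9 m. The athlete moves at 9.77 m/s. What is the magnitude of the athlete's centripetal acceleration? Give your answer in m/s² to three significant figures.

2.45 m/s²

a_c = v²/r = (9.770)²/38.9 = 95.45/38.9 = 2.454 m/s².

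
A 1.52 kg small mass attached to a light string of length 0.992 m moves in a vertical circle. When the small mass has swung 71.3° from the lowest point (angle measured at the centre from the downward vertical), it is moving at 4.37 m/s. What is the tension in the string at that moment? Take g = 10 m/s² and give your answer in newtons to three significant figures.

34.1 N

Take the radial direction toward the centre of the circle as positive. The component of the weight along the string toward the centre is −mg cos φ (φ measured from the bottom), so Newton's second law along the string gives T − mg cos φ = m v²/r.
cos 71.3° = 0.3206, so T = m(v²/r + g cos φ) = 1.52 × ((4.37)²/0.992 + 10.0 × 0.3206) = 1.52 × (19.25 + (3.206)) = 1.52 × 22.46 = 34.13 N.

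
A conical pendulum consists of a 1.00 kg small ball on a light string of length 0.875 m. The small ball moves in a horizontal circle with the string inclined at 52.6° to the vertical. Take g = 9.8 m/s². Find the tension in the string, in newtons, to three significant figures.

16.1 N

Vertically the bob has no acceleration, so T cosθ = mg.
T = mg/cosθ = 1.00 × 9.8 / cos 52.6° = 9.800/0.6074 = 16.13 N.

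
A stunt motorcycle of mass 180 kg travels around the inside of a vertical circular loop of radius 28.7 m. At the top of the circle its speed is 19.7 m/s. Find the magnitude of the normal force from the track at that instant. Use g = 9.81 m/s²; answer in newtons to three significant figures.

668 N

At the top, both N and the weight mg point inward (toward the centre), so N + mg = mv²/r.
N = m(v²/r − g) = 180 × ((19.7)²/28.7 − 9.81) = 180 × (13.52 − 9.81) = 180 × 3.712 = 668.2 N.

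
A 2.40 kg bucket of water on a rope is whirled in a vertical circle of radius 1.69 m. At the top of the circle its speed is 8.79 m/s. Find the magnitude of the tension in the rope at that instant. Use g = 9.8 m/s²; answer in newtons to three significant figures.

86.2 N

At the top, both T and the weight mg point inward (toward the centre), so T + mg = mv²/r.
T = m(v²/r − g) = 2.40 × ((8.79)²/1.69 − 9.8) = 2.40 × (45.72 − 9.8) = 2.40 × 35.92 = 86.20 N.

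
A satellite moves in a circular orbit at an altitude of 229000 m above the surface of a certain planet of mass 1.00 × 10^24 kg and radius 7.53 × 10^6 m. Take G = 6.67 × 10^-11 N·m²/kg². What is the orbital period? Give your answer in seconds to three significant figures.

16600 s

r = R + h = 7.53 × 10^6 + 229000 = 7.759 × 10^6 m. Gravity provides the centripetal force: G M m / r² = m v² / r ⇒ v = √(GM/r) = 2932 m/s.
T = 2πr/v = 2π × 7.759 × 10^6 / 2932 = 16630 s.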